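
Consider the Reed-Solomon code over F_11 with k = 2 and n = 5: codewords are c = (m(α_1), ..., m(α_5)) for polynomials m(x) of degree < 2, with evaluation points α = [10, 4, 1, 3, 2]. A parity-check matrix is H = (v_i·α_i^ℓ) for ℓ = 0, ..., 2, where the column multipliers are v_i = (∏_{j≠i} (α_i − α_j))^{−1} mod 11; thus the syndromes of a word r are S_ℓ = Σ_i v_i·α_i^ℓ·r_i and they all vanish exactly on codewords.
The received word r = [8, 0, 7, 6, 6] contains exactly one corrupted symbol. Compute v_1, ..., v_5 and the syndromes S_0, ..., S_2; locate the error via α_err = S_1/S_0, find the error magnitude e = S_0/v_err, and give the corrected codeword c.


S = (10, 9, 7), error at position 5, error magnitude e = 5, c = [8, 0, 7, 6, 1].

Step 1: column multipliers v_i = (∏_{j≠i}(α_i − α_j))^{−1} mod 11.
  i = 1 (α = 10): (10−4)(10−1)(10−3)(10−2) = 6·9·7·8 = 3024 ≡ 10, so v_1 = 10^{−1} = 10 (mod 11).
  i = 2 (α = 4): (4−10)(4−1)(4−3)(4−2) = (−6)·3·1·2 = −36 ≡ 8, so v_2 = 8^{−1} = 7 (mod 11).
  i = 3 (α = 1): (1−10)(1−4)(1−3)(1−2) = (−9)·(−3)·(−2)·(−1) = 54 ≡ 10, so v_3 = 10^{−1} = 10 (mod 11).
  i = 4 (α = 3): (3−10)(3−4)(3−1)(3−2) = (−7)·(−1)·2·1 = 14 ≡ 3, so v_4 = 3^{−1} = 4 (mod 11).
  i = 5 (α = 2): (2−10)(2−4)(2−1)(2−3) = (−8)·(−2)·1·(−1) = −16 ≡ 6, so v_5 = 6^{−1} = 2 (mod 11).
  v = [10, 7, 10, 4, 2].
Step 2: syndromes of r = [8, 0, 7, 6, 6] (all sums mod 11).
  S_0 = Σ v_i r_i = 10·8 + 7·0 + 10·7 + 4·6 + 2·6 = 186 ≡ 10.
  S_1 = Σ v_i α_i r_i = 10·10·8 + 7·4·0 + 10·1·7 + 4·3·6 + 2·2·6 = 966 ≡ 9.
  α_i^2 mod 11 = [1, 5, 1, 9, 4].
  S_2 = Σ v_i α_i^2 r_i = 10·1·8 + 7·5·0 + 10·1·7 + 4·9·6 + 2·4·6 = 414 ≡ 7.
  S = (10, 9, 7) ≠ 0, so r is not a codeword (an error is present).
Step 3: locate the error. For a single error e at position i, S_ℓ = v_i·e·α_i^ℓ, so α_err = S_1/S_0.
  S_0^{−1} = 10^{−1} = 10 (mod 11), so α_err = 9·10 = 90 ≡ 2 = α_5. Error position i = 5.
  Consistency check: S_2/S_1 = 7·5 = 35 ≡ 2 = α_err ✓ (single-error assumption holds).
Step 4: error magnitude e = S_0/v_5 = S_0·∏_{j≠5}(α_5 − α_j) = 10·6 = 60 ≡ 5 (mod 11).
Step 5: correct position 5: c_5 = r_5 − e = 6 − 5 ≡ 1 (mod 11). Hence c = [8, 0, 7, 6, 1].
  Check: interpolating c through the α_i gives m(x) = 2 + 5·x (degree < 2) with m(α_i) = c_i for every i, so c is indeed a codeword.


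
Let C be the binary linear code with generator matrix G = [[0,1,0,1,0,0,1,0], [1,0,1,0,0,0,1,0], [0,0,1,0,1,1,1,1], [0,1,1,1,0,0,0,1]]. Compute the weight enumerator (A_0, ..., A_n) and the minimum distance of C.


Weight distribution: A_0 = 1, A_2 = 2, A_3 = 3, A_4 = 3, A_5 = 4, A_6 = 2, A_7 = 1. Minimum distance d = 2.

Enumerate all 2^4 = 16 messages m ∈ F_2^4.
For each, compute codeword c = mG in F_2^8, then tally its weight.
  m = 0000 → c = 00000000, weight = 0.
  m = 1000 → c = 01010010, weight = 3.
  m = 0100 → c = 10100010, weight = 3.
  m = 1100 → c = 11110000, weight = 4.
  m = 0010 → c = 00101111, weight = 5.
  m = 1010 → c = 01111101, weight = 6.
  m = 0110 → c = 10001101, weight = 4.
  m = 1110 → c = 11011111, weight = 7.
  m = 0001 → c = 01110001, weight = 4.
  m = 1001 → c = 00100011, weight = 3.
  m = 0101 → c = 11010011, weight = 5.
  m = 1101 → c = 10000001, weight = 2.
  m = 0011 → c = 01011110, weight = 5.
  m = 1011 → c = 00001100, weight = 2.
  m = 0111 → c = 11111100, weight = 6.
  m = 1111 → c = 10101110, weight = 5.
Tally weights:
  weight 0: 1 codewords.
  weight 2: 2 codewords.
  weight 3: 3 codewords.
  weight 4: 3 codewords.
  weight 5: 4 codewords.
  weight 6: 2 codewords.
  weight 7: 1 codewords.
Minimum distance d = smallest w > 0 with A_w > 0 = 2.
Sanity: Σ A_w = 16 = 2^4 = 16 ✓.


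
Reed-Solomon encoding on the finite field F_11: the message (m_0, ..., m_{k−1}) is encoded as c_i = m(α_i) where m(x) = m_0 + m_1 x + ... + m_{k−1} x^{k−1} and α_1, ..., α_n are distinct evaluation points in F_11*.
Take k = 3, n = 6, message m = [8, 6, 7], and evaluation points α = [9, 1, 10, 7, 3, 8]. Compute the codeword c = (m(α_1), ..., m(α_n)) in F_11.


c = [2, 10, 9, 8, 1, 9]

Message polynomial: m(x) = 8 + 6·x + 7·x^2 (mod 11).
For each evaluation point α_i, compute m(α_i) mod 11:
  α_1 = 9: Horner steps 7 → 3 → 2, so m(9) = 2.
  α_2 = 1: Horner steps 7 → 2 → 10, so m(1) = 10.
  α_3 = 10: Horner steps 7 → 10 → 9, so m(10) = 9.
  α_4 = 7: Horner steps 7 → 0 → 8, so m(7) = 8.
  α_5 = 3: Horner steps 7 → 5 → 1, so m(3) = 1.
  α_6 = 8: Horner steps 7 → 7 → 9, so m(8) = 9.
Codeword c = [2, 10, 9, 8, 1, 9] ∈ F_11^6.


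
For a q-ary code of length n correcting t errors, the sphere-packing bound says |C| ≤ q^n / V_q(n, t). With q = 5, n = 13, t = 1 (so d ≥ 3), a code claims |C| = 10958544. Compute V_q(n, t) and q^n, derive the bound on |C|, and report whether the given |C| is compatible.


V_q(n, t) = 53, q^n = 1220703125, Hamming bound = 23032134, |C| = 10958544 ≤ bound (satisfied).

Step 1: Compute V_q(n, t) = Σ_{j=0}^1 C(n, j) (q−1)^j.
  j = 0: C(13,0)·(4)^0 = 1·1 = 1.
  j = 1: C(13,1)·(4)^1 = 13·4 = 52.
  V_q(n, t) = 1 + 52 = 53.
Step 2: q^n = 5^13 = 1220703125.
Step 3: Hamming bound ⌊q^n / V_q(n,t)⌋ = ⌊1220703125/53⌋ = 23032134.
Step 4: Compare |C| = 10958544 to 23032134: satisfied.
The claimed |C| lies below the Hamming bound.


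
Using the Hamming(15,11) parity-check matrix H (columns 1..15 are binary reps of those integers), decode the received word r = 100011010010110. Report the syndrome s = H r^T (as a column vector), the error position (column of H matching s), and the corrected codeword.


s = (0, 0, 1, 0)^T, error position = 2, corrected codeword c = 110011010010110

Compute s = H r^T mod 2 one row at a time:
  s_1 = 1 + 0 + 0 + 1 + 0 + 1 + 1 + 0 = 4 ≡ 0 (mod 2).
  s_2 = 0 + 1 + 1 + 0 + 0 + 1 + 1 + 0 = 4 ≡ 0 (mod 2).
  s_3 = 0 + 0 + 1 + 0 + 0 + 1 + 1 + 0 = 3 ≡ 1 (mod 2).
  s_4 = 1 + 0 + 1 + 0 + 0 + 1 + 1 + 0 = 4 ≡ 0 (mod 2).
s = (0, 0, 1, 0)^T — this equals column 2 of H (binary 0010), so error is at position 2.
Correct: flip bit 2 of r = 100011010010110 to get c = 110011010010110.


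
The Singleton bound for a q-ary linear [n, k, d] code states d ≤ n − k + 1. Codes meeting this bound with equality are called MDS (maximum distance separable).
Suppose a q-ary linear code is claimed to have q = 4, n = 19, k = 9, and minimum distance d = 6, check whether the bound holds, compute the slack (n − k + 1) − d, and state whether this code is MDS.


Singleton RHS = n − k + 1 = 11, slack = 5, bound satisfied, not MDS.

Singleton bound: d ≤ n − k + 1.
Here n = 19, k = 9, so n − k + 1 = 11.
Given d = 6, check d ≤ 11: YES.
Slack = (n − k + 1) − d = 5.
The code is NOT MDS (slack = 5 > 0).
Description: the claimed parameters are [19, 9, 6]_4; such a code would be non-MDS.


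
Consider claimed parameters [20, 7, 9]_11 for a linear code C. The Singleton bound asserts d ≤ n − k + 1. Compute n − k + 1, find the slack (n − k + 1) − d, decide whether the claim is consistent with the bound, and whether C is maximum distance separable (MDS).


Singleton RHS = n − k + 1 = 14, slack = 5, bound satisfied, not MDS.

Singleton bound: d ≤ n − k + 1.
Here n = 20, k = 7, so n − k + 1 = 14.
Given d = 9, check d ≤ 14: YES.
Slack = (n − k + 1) − d = 5.
The code is NOT MDS (slack = 5 > 0).
Description: the claimed parameters are [20, 7, 9]_11; such a code would be non-MDS.


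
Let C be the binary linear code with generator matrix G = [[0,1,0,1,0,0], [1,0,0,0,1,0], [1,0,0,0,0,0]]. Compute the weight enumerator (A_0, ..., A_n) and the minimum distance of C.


Weight distribution: A_0 = 1, A_1 = 2, A_2 = 2, A_3 = 2, A_4 = 1. Minimum distance d = 1.

Enumerate all 2^3 = 8 messages m ∈ F_2^3.
For each, compute codeword c = mG in F_2^6, then tally its weight.
  m = 000 → c = 000000, weight = 0.
  m = 100 → c = 010100, weight = 2.
  m = 010 → c = 100010, weight = 2.
  m = 110 → c = 110110, weight = 4.
  m = 001 → c = 100000, weight = 1.
  m = 101 → c = 110100, weight = 3.
  m = 011 → c = 000010, weight = 1.
  m = 111 → c = 010110, weight = 3.
Tally weights:
  weight 0: 1 codewords.
  weight 1: 2 codewords.
  weight 2: 2 codewords.
  weight 3: 2 codewords.
  weight 4: 1 codewords.
Minimum distance d = smallest w > 0 with A_w > 0 = 1.
Sanity: Σ A_w = 8 = 2^3 = 8 ✓.


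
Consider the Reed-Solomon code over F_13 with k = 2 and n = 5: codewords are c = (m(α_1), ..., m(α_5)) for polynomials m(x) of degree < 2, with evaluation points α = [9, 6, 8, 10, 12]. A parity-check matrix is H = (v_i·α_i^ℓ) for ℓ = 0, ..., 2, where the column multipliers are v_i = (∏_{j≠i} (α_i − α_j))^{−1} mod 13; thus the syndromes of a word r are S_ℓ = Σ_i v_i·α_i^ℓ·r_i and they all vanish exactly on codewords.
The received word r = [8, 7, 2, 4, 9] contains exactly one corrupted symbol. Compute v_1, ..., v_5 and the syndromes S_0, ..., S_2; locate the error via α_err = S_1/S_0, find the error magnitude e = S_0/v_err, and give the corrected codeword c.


S = (12, 5, 1), error at position 3, error magnitude e = 3, c = [8, 7, 12, 4, 9].

Step 1: column multipliers v_i = (∏_{j≠i}(α_i − α_j))^{−1} mod 13.
  i = 1 (α = 9): (9−6)(9−8)(9−10)(9−12) = 3·1·(−1)·(−3) = 9 ≡ 9, so v_1 = 9^{−1} = 3 (mod 13).
  i = 2 (α = 6): (6−9)(6−8)(6−10)(6−12) = (−3)·(−2)·(−4)·(−6) = 144 ≡ 1, so v_2 = 1^{−1} = 1 (mod 13).
  i = 3 (α = 8): (8−9)(8−6)(8−10)(8−12) = (−1)·2·(−2)·(−4) = −16 ≡ 10, so v_3 = 10^{−1} = 4 (mod 13).
  i = 4 (α = 10): (10−9)(10−6)(10−8)(10−12) = 1·4·2·(−2) = −16 ≡ 10, so v_4 = 10^{−1} = 4 (mod 13).
  i = 5 (α = 12): (12−9)(12−6)(12−8)(12−10) = 3·6·4·2 = 144 ≡ 1, so v_5 = 1^{−1} = 1 (mod 13).
  v = [3, 1, 4, 4, 1].
Step 2: syndromes of r = [8, 7, 2, 4, 9] (all sums mod 13).
  S_0 = Σ v_i r_i = 3·8 + 1·7 + 4·2 + 4·4 + 1·9 = 64 ≡ 12.
  S_1 = Σ v_i α_i r_i = 3·9·8 + 1·6·7 + 4·8·2 + 4·10·4 + 1·12·9 = 590 ≡ 5.
  α_i^2 mod 13 = [3, 10, 12, 9, 1].
  S_2 = Σ v_i α_i^2 r_i = 3·3·8 + 1·10·7 + 4·12·2 + 4·9·4 + 1·1·9 = 391 ≡ 1.
  S = (12, 5, 1) ≠ 0, so r is not a codeword (an error is present).
Step 3: locate the error. For a single error e at position i, S_ℓ = v_i·e·α_i^ℓ, so α_err = S_1/S_0.
  S_0^{−1} = 12^{−1} = 12 (mod 13), so α_err = 5·12 = 60 ≡ 8 = α_3. Error position i = 3.
  Consistency check: S_2/S_1 = 1·8 = 8 ≡ 8 = α_err ✓ (single-error assumption holds).
Step 4: error magnitude e = S_0/v_3 = S_0·∏_{j≠3}(α_3 − α_j) = 12·10 = 120 ≡ 3 (mod 13).
Step 5: correct position 3: c_3 = r_3 − e = 2 − 3 ≡ 12 (mod 13). Hence c = [8, 7, 12, 4, 9].
  Check: interpolating c through the α_i gives m(x) = 5 + 9·x (degree < 2) with m(α_i) = c_i for every i, so c is indeed a codeword.


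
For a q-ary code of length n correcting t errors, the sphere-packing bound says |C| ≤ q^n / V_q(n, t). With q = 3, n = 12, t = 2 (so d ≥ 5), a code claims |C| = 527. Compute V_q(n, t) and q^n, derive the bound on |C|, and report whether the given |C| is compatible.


V_q(n, t) = 289, q^n = 531441, Hamming bound = 1838, |C| = 527 ≤ bound (satisfied).

Step 1: Compute V_q(n, t) = Σ_{j=0}^2 C(n, j) (q−1)^j.
  j = 0: C(12,0)·(2)^0 = 1·1 = 1.
  j = 1: C(12,1)·(2)^1 = 12·2 = 24.
  j = 2: C(12,2)·(2)^2 = 66·4 = 264.
  V_q(n, t) = 1 + 24 + 264 = 289.
Step 2: q^n = 3^12 = 531441.
Step 3: Hamming bound ⌊q^n / V_q(n,t)⌋ = ⌊531441/289⌋ = 1838.
Step 4: Compare |C| = 527 to 1838: satisfied.
The claimed |C| lies below the Hamming bound.


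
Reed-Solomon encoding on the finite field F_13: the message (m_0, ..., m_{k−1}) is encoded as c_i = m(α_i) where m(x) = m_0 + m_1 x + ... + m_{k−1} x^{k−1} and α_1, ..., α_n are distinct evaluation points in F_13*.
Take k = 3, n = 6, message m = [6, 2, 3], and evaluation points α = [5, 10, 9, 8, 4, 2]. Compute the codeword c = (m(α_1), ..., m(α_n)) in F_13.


c = [0, 1, 7, 6, 10, 9]

Message polynomial: m(x) = 6 + 2·x + 3·x^2 (mod 13).
For each evaluation point α_i, compute m(α_i) mod 13:
  α_1 = 5: Horner steps 3 → 4 → 0, so m(5) = 0.
  α_2 = 10: Horner steps 3 → 6 → 1, so m(10) = 1.
  α_3 = 9: Horner steps 3 → 3 → 7, so m(9) = 7.
  α_4 = 8: Horner steps 3 → 0 → 6, so m(8) = 6.
  α_5 = 4: Horner steps 3 → 1 → 10, so m(4) = 10.
  α_6 = 2: Horner steps 3 → 8 → 9, so m(2) = 9.
Codeword c = [0, 1, 7, 6, 10, 9] ∈ F_13^6.


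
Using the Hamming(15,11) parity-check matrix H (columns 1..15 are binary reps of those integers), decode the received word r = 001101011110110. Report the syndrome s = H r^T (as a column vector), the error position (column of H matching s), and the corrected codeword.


s = (0, 0, 1, 0)^T, error position = 2, corrected codeword c = 011101011110110

Compute s = H r^T mod 2 one row at a time:
  s_1 = 1 + 1 + 1 + 1 + 0 + 1 + 1 + 0 = 6 ≡ 0 (mod 2).
  s_2 = 1 + 0 + 1 + 0 + 0 + 1 + 1 + 0 = 4 ≡ 0 (mod 2).
  s_3 = 0 + 1 + 1 + 0 + 1 + 1 + 1 + 0 = 5 ≡ 1 (mod 2).
  s_4 = 0 + 1 + 0 + 0 + 1 + 1 + 1 + 0 = 4 ≡ 0 (mod 2).
s = (0, 0, 1, 0)^T — this equals column 2 of H (binary 0010), so error is at position 2.
Correct: flip bit 2 of r = 001101011110110 to get c = 011101011110110.


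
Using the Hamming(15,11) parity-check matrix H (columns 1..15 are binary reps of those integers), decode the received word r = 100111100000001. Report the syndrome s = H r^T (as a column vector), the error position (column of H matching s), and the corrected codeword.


s = (1, 1, 1, 0)^T, error position = 14, corrected codeword c = 100111100000011

Compute s = H r^T mod 2 one row at a time:
  s_1 = 0 + 0 + 0 + 0 + 0 + 0 + 0 + 1 = 1 ≡ 1 (mod 2).
  s_2 = 1 + 1 + 1 + 1 + 0 + 0 + 0 + 1 = 5 ≡ 1 (mod 2).
  s_3 = 0 + 0 + 1 + 1 + 0 + 0 + 0 + 1 = 3 ≡ 1 (mod 2).
  s_4 = 1 + 0 + 1 + 1 + 0 + 0 + 0 + 1 = 4 ≡ 0 (mod 2).
s = (1, 1, 1, 0)^T — this equals column 14 of H (binary 1110), so error is at position 14.
Correct: flip bit 14 of r = 100111100000001 to get c = 100111100000011.


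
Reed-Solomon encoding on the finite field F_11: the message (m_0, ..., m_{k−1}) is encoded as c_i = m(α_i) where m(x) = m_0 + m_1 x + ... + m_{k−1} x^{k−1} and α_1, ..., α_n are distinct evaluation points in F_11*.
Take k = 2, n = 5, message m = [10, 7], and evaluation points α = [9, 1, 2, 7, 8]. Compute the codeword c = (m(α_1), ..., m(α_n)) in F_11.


c = [7, 6, 2, 4, 0]

Message polynomial: m(x) = 10 + 7·x (mod 11).
For each evaluation point α_i, compute m(α_i) mod 11:
  α_1 = 9: Horner steps 7 → 7, so m(9) = 7.
  α_2 = 1: Horner steps 7 → 6, so m(1) = 6.
  α_3 = 2: Horner steps 7 → 2, so m(2) = 2.
  α_4 = 7: Horner steps 7 → 4, so m(7) = 4.
  α_5 = 8: Horner steps 7 → 0, so m(8) = 0.
Codeword c = [7, 6, 2, 4, 0] ∈ F_11^5.


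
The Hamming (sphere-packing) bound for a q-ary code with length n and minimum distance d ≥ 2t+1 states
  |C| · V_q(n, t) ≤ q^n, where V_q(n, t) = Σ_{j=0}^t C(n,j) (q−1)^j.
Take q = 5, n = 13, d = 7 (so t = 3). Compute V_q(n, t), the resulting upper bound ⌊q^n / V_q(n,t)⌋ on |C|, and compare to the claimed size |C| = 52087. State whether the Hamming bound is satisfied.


V_q(n, t) = 19605, q^n = 1220703125, Hamming bound = 62264, |C| = 52087 ≤ bound (satisfied).

Step 1: Compute V_q(n, t) = Σ_{j=0}^3 C(n, j) (q−1)^j.
  j = 0: C(13,0)·(4)^0 = 1·1 = 1.
  j = 1: C(13,1)·(4)^1 = 13·4 = 52.
  j = 2: C(13,2)·(4)^2 = 78·16 = 1248.
  j = 3: C(13,3)·(4)^3 = 286·64 = 18304.
  V_q(n, t) = 1 + 52 + 1248 + 18304 = 19605.
Step 2: q^n = 5^13 = 1220703125.
Step 3: Hamming bound ⌊q^n / V_q(n,t)⌋ = ⌊1220703125/19605⌋ = 62264.
Step 4: Compare |C| = 52087 to 62264: satisfied.
The claimed |C| lies below the Hamming bound.


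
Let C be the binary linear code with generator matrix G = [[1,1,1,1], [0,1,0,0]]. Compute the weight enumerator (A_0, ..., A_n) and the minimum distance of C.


Weight distribution: A_0 = 1, A_1 = 1, A_3 = 1, A_4 = 1. Minimum distance d = 1.

Enumerate all 2^2 = 4 messages m ∈ F_2^2.
For each, compute codeword c = mG in F_2^4, then tally its weight.
  m = 00 → c = 0000, weight = 0.
  m = 10 → c = 1111, weight = 4.
  m = 01 → c = 0100, weight = 1.
  m = 11 → c = 1011, weight = 3.
Tally weights:
  weight 0: 1 codewords.
  weight 1: 1 codewords.
  weight 3: 1 codewords.
  weight 4: 1 codewords.
Minimum distance d = smallest w > 0 with A_w > 0 = 1.
Sanity: Σ A_w = 4 = 2^2 = 4 ✓.


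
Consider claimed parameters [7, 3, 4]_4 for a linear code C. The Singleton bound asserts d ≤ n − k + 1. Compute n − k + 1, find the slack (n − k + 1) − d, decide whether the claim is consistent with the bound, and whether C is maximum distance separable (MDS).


Singleton RHS = n − k + 1 = 5, slack = 1, bound satisfied, not MDS.

Singleton bound: d ≤ n − k + 1.
Here n = 7, k = 3, so n − k + 1 = 5.
Given d = 4, check d ≤ 5: YES.
Slack = (n − k + 1) − d = 1.
The code is NOT MDS (slack = 1 > 0).
Description: the claimed parameters are [7, 3, 4]_4; such a code would be non-MDS.


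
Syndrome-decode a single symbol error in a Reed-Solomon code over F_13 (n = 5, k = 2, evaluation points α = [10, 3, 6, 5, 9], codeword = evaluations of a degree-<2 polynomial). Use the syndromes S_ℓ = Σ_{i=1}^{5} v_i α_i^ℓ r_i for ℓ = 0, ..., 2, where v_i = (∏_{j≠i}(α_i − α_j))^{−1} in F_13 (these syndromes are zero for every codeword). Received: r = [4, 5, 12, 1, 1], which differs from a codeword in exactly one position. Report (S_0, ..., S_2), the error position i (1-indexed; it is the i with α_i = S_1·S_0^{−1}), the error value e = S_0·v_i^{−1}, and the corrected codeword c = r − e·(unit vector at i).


S = (10, 12, 4), error at position 5, error magnitude e = 8, c = [4, 5, 12, 1, 6].

Step 1: column multipliers v_i = (∏_{j≠i}(α_i − α_j))^{−1} mod 13.
  i = 1 (α = 10): (10−3)(10−6)(10−5)(10−9) = 7·4·5·1 = 140 ≡ 10, so v_1 = 10^{−1} = 4 (mod 13).
  i = 2 (α = 3): (3−10)(3−6)(3−5)(3−9) = (−7)·(−3)·(−2)·(−6) = 252 ≡ 5, so v_2 = 5^{−1} = 8 (mod 13).
  i = 3 (α = 6): (6−10)(6−3)(6−5)(6−9) = (−4)·3·1·(−3) = 36 ≡ 10, so v_3 = 10^{−1} = 4 (mod 13).
  i = 4 (α = 5): (5−10)(5−3)(5−6)(5−9) = (−5)·2·(−1)·(−4) = −40 ≡ 12, so v_4 = 12^{−1} = 12 (mod 13).
  i = 5 (α = 9): (9−10)(9−3)(9−6)(9−5) = (−1)·6·3·4 = −72 ≡ 6, so v_5 = 6^{−1} = 11 (mod 13).
  v = [4, 8, 4, 12, 11].
Step 2: syndromes of r = [4, 5, 12, 1, 1] (all sums mod 13).
  S_0 = Σ v_i r_i = 4·4 + 8·5 + 4·12 + 12·1 + 11·1 = 127 ≡ 10.
  S_1 = Σ v_i α_i r_i = 4·10·4 + 8·3·5 + 4·6·12 + 12·5·1 + 11·9·1 = 727 ≡ 12.
  α_i^2 mod 13 = [9, 9, 10, 12, 3].
  S_2 = Σ v_i α_i^2 r_i = 4·9·4 + 8·9·5 + 4·10·12 + 12·12·1 + 11·3·1 = 1161 ≡ 4.
  S = (10, 12, 4) ≠ 0, so r is not a codeword (an error is present).
Step 3: locate the error. For a single error e at position i, S_ℓ = v_i·e·α_i^ℓ, so α_err = S_1/S_0.
  S_0^{−1} = 10^{−1} = 4 (mod 13), so α_err = 12·4 = 48 ≡ 9 = α_5. Error position i = 5.
  Consistency check: S_2/S_1 = 4·12 = 48 ≡ 9 = α_err ✓ (single-error assumption holds).
Step 4: error magnitude e = S_0/v_5 = S_0·∏_{j≠5}(α_5 − α_j) = 10·6 = 60 ≡ 8 (mod 13).
Step 5: correct position 5: c_5 = r_5 − e = 1 − 8 ≡ 6 (mod 13). Hence c = [4, 5, 12, 1, 6].
  Check: interpolating c through the α_i gives m(x) = 11 + 11·x (degree < 2) with m(α_i) = c_i for every i, so c is indeed a codeword.


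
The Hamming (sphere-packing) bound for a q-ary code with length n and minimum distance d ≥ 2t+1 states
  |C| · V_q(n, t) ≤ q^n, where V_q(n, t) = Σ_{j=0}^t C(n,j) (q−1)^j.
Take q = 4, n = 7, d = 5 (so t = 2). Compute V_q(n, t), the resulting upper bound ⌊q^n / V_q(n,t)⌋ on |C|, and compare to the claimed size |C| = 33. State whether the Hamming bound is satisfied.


V_q(n, t) = 211, q^n = 16384, Hamming bound = 77, |C| = 33 ≤ bound (satisfied).

Step 1: Compute V_q(n, t) = Σ_{j=0}^2 C(n, j) (q−1)^j.
  j = 0: C(7,0)·(3)^0 = 1·1 = 1.
  j = 1: C(7,1)·(3)^1 = 7·3 = 21.
  j = 2: C(7,2)·(3)^2 = 21·9 = 189.
  V_q(n, t) = 1 + 21 + 189 = 211.
Step 2: q^n = 4^7 = 16384.
Step 3: Hamming bound ⌊q^n / V_q(n,t)⌋ = ⌊16384/211⌋ = 77.
Step 4: Compare |C| = 33 to 77: satisfied.
The claimed |C| lies below the Hamming bound.


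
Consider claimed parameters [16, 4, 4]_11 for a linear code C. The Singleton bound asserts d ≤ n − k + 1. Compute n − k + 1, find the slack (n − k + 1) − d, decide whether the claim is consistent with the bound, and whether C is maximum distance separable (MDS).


Singleton RHS = n − k + 1 = 13, slack = 9, bound satisfied, not MDS.

Singleton bound: d ≤ n − k + 1.
Here n = 16, k = 4, so n − k + 1 = 13.
Given d = 4, check d ≤ 13: YES.
Slack = (n − k + 1) − d = 9.
The code is NOT MDS (slack = 9 > 0).
Description: the claimed parameters are [16, 4, 4]_11; such a code would be non-MDS.


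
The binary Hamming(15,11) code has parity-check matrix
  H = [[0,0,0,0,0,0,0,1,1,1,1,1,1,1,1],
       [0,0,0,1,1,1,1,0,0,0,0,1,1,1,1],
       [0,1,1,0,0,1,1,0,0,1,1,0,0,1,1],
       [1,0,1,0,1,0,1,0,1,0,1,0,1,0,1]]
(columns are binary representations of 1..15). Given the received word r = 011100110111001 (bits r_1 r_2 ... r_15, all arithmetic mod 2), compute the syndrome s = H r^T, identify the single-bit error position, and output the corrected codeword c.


s = (1, 0, 0, 0)^T, error position = 8, corrected codeword c = 011100100111001

Compute s = H r^T mod 2 one row at a time:
  s_1 = 1 + 0 + 1 + 1 + 1 + 0 + 0 + 1 = 5 ≡ 1 (mod 2).
  s_2 = 1 + 0 + 0 + 1 + 1 + 0 + 0 + 1 = 4 ≡ 0 (mod 2).
  s_3 = 1 + 1 + 0 + 1 + 1 + 1 + 0 + 1 = 6 ≡ 0 (mod 2).
  s_4 = 0 + 1 + 0 + 1 + 0 + 1 + 0 + 1 = 4 ≡ 0 (mod 2).
s = (1, 0, 0, 0)^T — this equals column 8 of H (binary 1000), so error is at position 8.
Correct: flip bit 8 of r = 011100110111001 to get c = 011100100111001.


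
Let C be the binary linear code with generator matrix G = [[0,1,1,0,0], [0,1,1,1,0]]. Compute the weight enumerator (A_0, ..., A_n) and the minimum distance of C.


Weight distribution: A_0 = 1, A_1 = 1, A_2 = 1, A_3 = 1. Minimum distance d = 1.

Enumerate all 2^2 = 4 messages m ∈ F_2^2.
For each, compute codeword c = mG in F_2^5, then tally its weight.
  m = 00 → c = 00000, weight = 0.
  m = 10 → c = 01100, weight = 2.
  m = 01 → c = 01110, weight = 3.
  m = 11 → c = 00010, weight = 1.
Tally weights:
  weight 0: 1 codewords.
  weight 1: 1 codewords.
  weight 2: 1 codewords.
  weight 3: 1 codewords.
Minimum distance d = smallest w > 0 with A_w > 0 = 1.
Sanity: Σ A_w = 4 = 2^2 = 4 ✓.


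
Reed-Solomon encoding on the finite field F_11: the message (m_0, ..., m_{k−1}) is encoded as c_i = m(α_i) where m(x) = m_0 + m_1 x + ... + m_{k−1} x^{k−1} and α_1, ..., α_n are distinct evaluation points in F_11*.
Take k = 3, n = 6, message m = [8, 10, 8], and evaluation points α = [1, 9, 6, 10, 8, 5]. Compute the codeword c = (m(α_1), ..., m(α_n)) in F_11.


c = [4, 9, 4, 6, 6, 5]

Message polynomial: m(x) = 8 + 10·x + 8·x^2 (mod 11).
For each evaluation point α_i, compute m(α_i) mod 11:
  α_1 = 1: Horner steps 8 → 7 → 4, so m(1) = 4.
  α_2 = 9: Horner steps 8 → 5 → 9, so m(9) = 9.
  α_3 = 6: Horner steps 8 → 3 → 4, so m(6) = 4.
  α_4 = 10: Horner steps 8 → 2 → 6, so m(10) = 6.
  α_5 = 8: Horner steps 8 → 8 → 6, so m(8) = 6.
  α_6 = 5: Horner steps 8 → 6 → 5, so m(5) = 5.
Codeword c = [4, 9, 4, 6, 6, 5] ∈ F_11^6.


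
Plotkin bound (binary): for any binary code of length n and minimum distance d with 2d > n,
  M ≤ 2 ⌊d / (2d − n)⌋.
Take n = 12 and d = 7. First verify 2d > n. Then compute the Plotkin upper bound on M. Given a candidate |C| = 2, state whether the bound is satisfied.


Plotkin bound M ≤ 6; given |C| = 2 ≤ bound (satisfied).

Check applicability: 2d = 14, n = 12.
2d − n = 2 > 0, so Plotkin applies.
Compute d/(2d−n) = 7/2 ≈ 3.5000.
⌊d/(2d−n)⌋ = 3.
Plotkin bound: M ≤ 2·3 = 6.
Given |C| = 2, check: satisfied.
This |C| is below the Plotkin bound.


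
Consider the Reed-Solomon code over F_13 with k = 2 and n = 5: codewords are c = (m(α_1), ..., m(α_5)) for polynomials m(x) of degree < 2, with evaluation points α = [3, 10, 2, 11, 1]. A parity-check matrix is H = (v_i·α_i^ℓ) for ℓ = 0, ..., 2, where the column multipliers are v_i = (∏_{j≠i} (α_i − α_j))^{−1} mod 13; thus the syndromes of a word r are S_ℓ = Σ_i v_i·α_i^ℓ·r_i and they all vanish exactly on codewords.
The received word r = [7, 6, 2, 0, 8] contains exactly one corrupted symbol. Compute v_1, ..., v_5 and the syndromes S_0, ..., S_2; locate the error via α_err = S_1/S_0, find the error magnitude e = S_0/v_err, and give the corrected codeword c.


S = (3, 9, 1), error at position 1, error magnitude e = 11, c = [9, 6, 2, 0, 8].

Step 1: column multipliers v_i = (∏_{j≠i}(α_i − α_j))^{−1} mod 13.
  i = 1 (α = 3): (3−10)(3−2)(3−11)(3−1) = (−7)·1·(−8)·2 = 112 ≡ 8, so v_1 = 8^{−1} = 5 (mod 13).
  i = 2 (α = 10): (10−3)(10−2)(10−11)(10−1) = 7·8·(−1)·9 = −504 ≡ 3, so v_2 = 3^{−1} = 9 (mod 13).
  i = 3 (α = 2): (2−3)(2−10)(2−11)(2−1) = (−1)·(−8)·(−9)·1 = −72 ≡ 6, so v_3 = 6^{−1} = 11 (mod 13).
  i = 4 (α = 11): (11−3)(11−10)(11−2)(11−1) = 8·1·9·10 = 720 ≡ 5, so v_4 = 5^{−1} = 8 (mod 13).
  i = 5 (α = 1): (1−3)(1−10)(1−2)(1−11) = (−2)·(−9)·(−1)·(−10) = 180 ≡ 11, so v_5 = 11^{−1} = 6 (mod 13).
  v = [5, 9, 11, 8, 6].
Step 2: syndromes of r = [7, 6, 2, 0, 8] (all sums mod 13).
  S_0 = Σ v_i r_i = 5·7 + 9·6 + 11·2 + 8·0 + 6·8 = 159 ≡ 3.
  S_1 = Σ v_i α_i r_i = 5·3·7 + 9·10·6 + 11·2·2 + 8·11·0 + 6·1·8 = 737 ≡ 9.
  α_i^2 mod 13 = [9, 9, 4, 4, 1].
  S_2 = Σ v_i α_i^2 r_i = 5·9·7 + 9·9·6 + 11·4·2 + 8·4·0 + 6·1·8 = 937 ≡ 1.
  S = (3, 9, 1) ≠ 0, so r is not a codeword (an error is present).
Step 3: locate the error. For a single error e at position i, S_ℓ = v_i·e·α_i^ℓ, so α_err = S_1/S_0.
  S_0^{−1} = 3^{−1} = 9 (mod 13), so α_err = 9·9 = 81 ≡ 3 = α_1. Error position i = 1.
  Consistency check: S_2/S_1 = 1·3 = 3 ≡ 3 = α_err ✓ (single-error assumption holds).
Step 4: error magnitude e = S_0/v_1 = S_0·∏_{j≠1}(α_1 − α_j) = 3·8 = 24 ≡ 11 (mod 13).
Step 5: correct position 1: c_1 = r_1 − e = 7 − 11 ≡ 9 (mod 13). Hence c = [9, 6, 2, 0, 8].
  Check: interpolating c through the α_i gives m(x) = 1 + 7·x (degree < 2) with m(α_i) = c_i for every i, so c is indeed a codeword.


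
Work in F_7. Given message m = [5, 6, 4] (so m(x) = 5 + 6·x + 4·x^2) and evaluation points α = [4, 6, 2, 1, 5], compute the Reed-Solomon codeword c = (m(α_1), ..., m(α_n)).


c = [2, 3, 5, 1, 2]

Message polynomial: m(x) = 5 + 6·x + 4·x^2 (mod 7).
For each evaluation point α_i, compute m(α_i) mod 7:
  α_1 = 4: Horner steps 4 → 1 → 2, so m(4) = 2.
  α_2 = 6: Horner steps 4 → 2 → 3, so m(6) = 3.
  α_3 = 2: Horner steps 4 → 0 → 5, so m(2) = 5.
  α_4 = 1: Horner steps 4 → 3 → 1, so m(1) = 1.
  α_5 = 5: Horner steps 4 → 5 → 2, so m(5) = 2.
Codeword c = [2, 3, 5, 1, 2] ∈ F_7^5.


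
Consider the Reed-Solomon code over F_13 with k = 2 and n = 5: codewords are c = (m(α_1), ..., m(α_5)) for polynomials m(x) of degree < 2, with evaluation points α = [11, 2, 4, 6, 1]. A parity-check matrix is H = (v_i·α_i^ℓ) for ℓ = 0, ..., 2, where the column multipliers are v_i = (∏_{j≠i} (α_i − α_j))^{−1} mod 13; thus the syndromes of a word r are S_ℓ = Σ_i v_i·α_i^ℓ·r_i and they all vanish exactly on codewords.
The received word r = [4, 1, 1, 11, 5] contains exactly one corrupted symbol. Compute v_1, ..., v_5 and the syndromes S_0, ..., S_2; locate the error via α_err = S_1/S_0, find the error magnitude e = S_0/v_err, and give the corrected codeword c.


S = (10, 1, 4), error at position 3, error magnitude e = 8, c = [4, 1, 6, 11, 5].

Step 1: column multipliers v_i = (∏_{j≠i}(α_i − α_j))^{−1} mod 13.
  i = 1 (α = 11): (11−2)(11−4)(11−6)(11−1) = 9·7·5·10 = 3150 ≡ 4, so v_1 = 4^{−1} = 10 (mod 13).
  i = 2 (α = 2): (2−11)(2−4)(2−6)(2−1) = (−9)·(−2)·(−4)·1 = −72 ≡ 6, so v_2 = 6^{−1} = 11 (mod 13).
  i = 3 (α = 4): (4−11)(4−2)(4−6)(4−1) = (−7)·2·(−2)·3 = 84 ≡ 6, so v_3 = 6^{−1} = 11 (mod 13).
  i = 4 (α = 6): (6−11)(6−2)(6−4)(6−1) = (−5)·4·2·5 = −200 ≡ 8, so v_4 = 8^{−1} = 5 (mod 13).
  i = 5 (α = 1): (1−11)(1−2)(1−4)(1−6) = (−10)·(−1)·(−3)·(−5) = 150 ≡ 7, so v_5 = 7^{−1} = 2 (mod 13).
  v = [10, 11, 11, 5, 2].
Step 2: syndromes of r = [4, 1, 1, 11, 5] (all sums mod 13).
  S_0 = Σ v_i r_i = 10·4 + 11·1 + 11·1 + 5·11 + 2·5 = 127 ≡ 10.
  S_1 = Σ v_i α_i r_i = 10·11·4 + 11·2·1 + 11·4·1 + 5·6·11 + 2·1·5 = 846 ≡ 1.
  α_i^2 mod 13 = [4, 4, 3, 10, 1].
  S_2 = Σ v_i α_i^2 r_i = 10·4·4 + 11·4·1 + 11·3·1 + 5·10·11 + 2·1·5 = 797 ≡ 4.
  S = (10, 1, 4) ≠ 0, so r is not a codeword (an error is present).
Step 3: locate the error. For a single error e at position i, S_ℓ = v_i·e·α_i^ℓ, so α_err = S_1/S_0.
  S_0^{−1} = 10^{−1} = 4 (mod 13), so α_err = 1·4 = 4 ≡ 4 = α_3. Error position i = 3.
  Consistency check: S_2/S_1 = 4·1 = 4 ≡ 4 = α_err ✓ (single-error assumption holds).
Step 4: error magnitude e = S_0/v_3 = S_0·∏_{j≠3}(α_3 − α_j) = 10·6 = 60 ≡ 8 (mod 13).
Step 5: correct position 3: c_3 = r_3 − e = 1 − 8 ≡ 6 (mod 13). Hence c = [4, 1, 6, 11, 5].
  Check: interpolating c through the α_i gives m(x) = 9 + 9·x (degree < 2) with m(α_i) = c_i for every i, so c is indeed a codeword.


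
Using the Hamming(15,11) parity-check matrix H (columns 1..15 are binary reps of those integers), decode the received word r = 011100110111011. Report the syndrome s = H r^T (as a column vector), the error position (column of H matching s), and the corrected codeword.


s = (0, 1, 1, 0)^T, error position = 6, corrected codeword c = 011101110111011

Compute s = H r^T mod 2 one row at a time:
  s_1 = 1 + 0 + 1 + 1 + 1 + 0 + 1 + 1 = 6 ≡ 0 (mod 2).
  s_2 = 1 + 0 + 0 + 1 + 1 + 0 + 1 + 1 = 5 ≡ 1 (mod 2).
  s_3 = 1 + 1 + 0 + 1 + 1 + 1 + 1 + 1 = 7 ≡ 1 (mod 2).
  s_4 = 0 + 1 + 0 + 1 + 0 + 1 + 0 + 1 = 4 ≡ 0 (mod 2).
s = (0, 1, 1, 0)^T — this equals column 6 of H (binary 0110), so error is at position 6.
Correct: flip bit 6 of r = 011100110111011 to get c = 011101110111011.


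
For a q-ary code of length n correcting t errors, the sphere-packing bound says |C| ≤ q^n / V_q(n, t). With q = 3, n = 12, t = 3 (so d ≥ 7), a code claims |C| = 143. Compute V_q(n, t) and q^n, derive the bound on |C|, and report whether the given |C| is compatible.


V_q(n, t) = 2049, q^n = 531441, Hamming bound = 259, |C| = 143 ≤ bound (satisfied).

Step 1: Compute V_q(n, t) = Σ_{j=0}^3 C(n, j) (q−1)^j.
  j = 0: C(12,0)·(2)^0 = 1·1 = 1.
  j = 1: C(12,1)·(2)^1 = 12·2 = 24.
  j = 2: C(12,2)·(2)^2 = 66·4 = 264.
  j = 3: C(12,3)·(2)^3 = 220·8 = 1760.
  V_q(n, t) = 1 + 24 + 264 + 1760 = 2049.
Step 2: q^n = 3^12 = 531441.
Step 3: Hamming bound ⌊q^n / V_q(n,t)⌋ = ⌊531441/2049⌋ = 259.
Step 4: Compare |C| = 143 to 259: satisfied.
The claimed |C| lies below the Hamming bound.


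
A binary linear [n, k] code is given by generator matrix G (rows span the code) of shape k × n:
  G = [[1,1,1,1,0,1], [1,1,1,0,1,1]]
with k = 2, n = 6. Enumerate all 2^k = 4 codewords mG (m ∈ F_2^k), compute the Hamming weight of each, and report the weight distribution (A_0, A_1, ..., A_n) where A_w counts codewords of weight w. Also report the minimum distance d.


Weight distribution: A_0 = 1, A_2 = 1, A_5 = 2. Minimum distance d = 2.

Enumerate all 2^2 = 4 messages m ∈ F_2^2.
For each, compute codeword c = mG in F_2^6, then tally its weight.
  m = 00 → c = 000000, weight = 0.
  m = 10 → c = 111101, weight = 5.
  m = 01 → c = 111011, weight = 5.
  m = 11 → c = 000110, weight = 2.
Tally weights:
  weight 0: 1 codewords.
  weight 2: 1 codewords.
  weight 5: 2 codewords.
Minimum distance d = smallest w > 0 with A_w > 0 = 2.
Sanity: Σ A_w = 4 = 2^2 = 4 ✓.


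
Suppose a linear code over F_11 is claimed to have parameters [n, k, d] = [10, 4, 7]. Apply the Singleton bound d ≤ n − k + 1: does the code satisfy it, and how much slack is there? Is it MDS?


Singleton RHS = n − k + 1 = 7, slack = 0, bound satisfied, MDS.

Singleton bound: d ≤ n − k + 1.
Here n = 10, k = 4, so n − k + 1 = 7.
Given d = 7, check d ≤ 7: YES.
Slack = (n − k + 1) − d = 0.
The code is MDS (slack = 0).
Description: the claimed parameters are [10, 4, 7]_11; such a code would be MDS (meets Singleton bound).


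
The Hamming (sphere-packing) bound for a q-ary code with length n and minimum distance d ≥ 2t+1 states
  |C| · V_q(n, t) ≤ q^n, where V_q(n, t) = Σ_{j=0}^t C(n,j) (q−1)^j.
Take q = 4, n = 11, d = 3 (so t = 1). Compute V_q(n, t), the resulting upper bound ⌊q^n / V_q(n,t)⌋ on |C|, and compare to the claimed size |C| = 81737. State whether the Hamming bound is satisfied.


V_q(n, t) = 34, q^n = 4194304, Hamming bound = 123361, |C| = 81737 ≤ bound (satisfied).

Step 1: Compute V_q(n, t) = Σ_{j=0}^1 C(n, j) (q−1)^j.
  j = 0: C(11,0)·(3)^0 = 1·1 = 1.
  j = 1: C(11,1)·(3)^1 = 11·3 = 33.
  V_q(n, t) = 1 + 33 = 34.
Step 2: q^n = 4^11 = 4194304.
Step 3: Hamming bound ⌊q^n / V_q(n,t)⌋ = ⌊4194304/34⌋ = 123361.
Step 4: Compare |C| = 81737 to 123361: satisfied.
The claimed |C| lies below the Hamming bound.


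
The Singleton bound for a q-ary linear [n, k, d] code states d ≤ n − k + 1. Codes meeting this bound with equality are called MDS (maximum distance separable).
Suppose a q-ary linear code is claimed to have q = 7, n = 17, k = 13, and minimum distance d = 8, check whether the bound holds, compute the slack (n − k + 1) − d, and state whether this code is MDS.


Singleton RHS = n − k + 1 = 5, slack = -3, bound violated (no such code; not MDS).

Singleton bound: d ≤ n − k + 1.
Here n = 17, k = 13, so n − k + 1 = 5.
Given d = 8, check d ≤ 5: NO.
Slack = (n − k + 1) − d = -3.
The slack is negative: d = 8 exceeds n − k + 1 = 5 by 3, so the Singleton bound is violated and no linear [17, 13, 8]_7 code can exist. In particular it is not MDS (MDS requires d = n − k + 1 exactly).
Description: the claimed parameters are [17, 13, 8]_7; such a code would be impossible (violates the Singleton bound).


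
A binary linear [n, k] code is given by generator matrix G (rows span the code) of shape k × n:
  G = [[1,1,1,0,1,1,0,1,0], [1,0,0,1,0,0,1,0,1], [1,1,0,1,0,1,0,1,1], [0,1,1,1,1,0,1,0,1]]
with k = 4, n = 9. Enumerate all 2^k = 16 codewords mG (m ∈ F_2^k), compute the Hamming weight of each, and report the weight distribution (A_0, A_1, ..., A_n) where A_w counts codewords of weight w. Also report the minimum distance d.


Weight distribution: A_0 = 1, A_2 = 2, A_4 = 6, A_6 = 6, A_8 = 1. Minimum distance d = 2.

Enumerate all 2^4 = 16 messages m ∈ F_2^4.
For each, compute codeword c = mG in F_2^9, then tally its weight.
  m = 0000 → c = 000000000, weight = 0.
  m = 1000 → c = 111011010, weight = 6.
  m = 0100 → c = 100100101, weight = 4.
  m = 1100 → c = 011111111, weight = 8.
  m = 0010 → c = 110101011, weight = 6.
  m = 1010 → c = 001110001, weight = 4.
  m = 0110 → c = 010001110, weight = 4.
  m = 1110 → c = 101010100, weight = 4.
  m = 0001 → c = 011110101, weight = 6.
  m = 1001 → c = 100101111, weight = 6.
  m = 0101 → c = 111010000, weight = 4.
  m = 1101 → c = 000001010, weight = 2.
  m = 0011 → c = 101011110, weight = 6.
  m = 1011 → c = 010000100, weight = 2.
  m = 0111 → c = 001111011, weight = 6.
  m = 1111 → c = 110100001, weight = 4.
Tally weights:
  weight 0: 1 codewords.
  weight 2: 2 codewords.
  weight 4: 6 codewords.
  weight 6: 6 codewords.
  weight 8: 1 codewords.
Minimum distance d = smallest w > 0 with A_w > 0 = 2.
Sanity: Σ A_w = 16 = 2^4 = 16 ✓.


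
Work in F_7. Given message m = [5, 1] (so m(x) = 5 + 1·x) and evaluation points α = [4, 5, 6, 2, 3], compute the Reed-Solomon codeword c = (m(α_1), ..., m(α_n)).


c = [2, 3, 4, 0, 1]

Message polynomial: m(x) = 5 + 1·x (mod 7).
For each evaluation point α_i, compute m(α_i) mod 7:
  α_1 = 4: Horner steps 1 → 2, so m(4) = 2.
  α_2 = 5: Horner steps 1 → 3, so m(5) = 3.
  α_3 = 6: Horner steps 1 → 4, so m(6) = 4.
  α_4 = 2: Horner steps 1 → 0, so m(2) = 0.
  α_5 = 3: Horner steps 1 → 1, so m(3) = 1.
Codeword c = [2, 3, 4, 0, 1] ∈ F_7^5.


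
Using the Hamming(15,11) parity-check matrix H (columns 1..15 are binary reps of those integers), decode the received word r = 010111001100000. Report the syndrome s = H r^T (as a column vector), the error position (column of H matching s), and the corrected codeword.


s = (0, 1, 1, 0)^T, error position = 6, corrected codeword c = 010110001100000

Compute s = H r^T mod 2 one row at a time:
  s_1 = 0 + 1 + 1 + 0 + 0 + 0 + 0 + 0 = 2 ≡ 0 (mod 2).
  s_2 = 1 + 1 + 1 + 0 + 0 + 0 + 0 + 0 = 3 ≡ 1 (mod 2).
  s_3 = 1 + 0 + 1 + 0 + 1 + 0 + 0 + 0 = 3 ≡ 1 (mod 2).
  s_4 = 0 + 0 + 1 + 0 + 1 + 0 + 0 + 0 = 2 ≡ 0 (mod 2).
s = (0, 1, 1, 0)^T — this equals column 6 of H (binary 0110), so error is at position 6.
Correct: flip bit 6 of r = 010111001100000 to get c = 010110001100000.


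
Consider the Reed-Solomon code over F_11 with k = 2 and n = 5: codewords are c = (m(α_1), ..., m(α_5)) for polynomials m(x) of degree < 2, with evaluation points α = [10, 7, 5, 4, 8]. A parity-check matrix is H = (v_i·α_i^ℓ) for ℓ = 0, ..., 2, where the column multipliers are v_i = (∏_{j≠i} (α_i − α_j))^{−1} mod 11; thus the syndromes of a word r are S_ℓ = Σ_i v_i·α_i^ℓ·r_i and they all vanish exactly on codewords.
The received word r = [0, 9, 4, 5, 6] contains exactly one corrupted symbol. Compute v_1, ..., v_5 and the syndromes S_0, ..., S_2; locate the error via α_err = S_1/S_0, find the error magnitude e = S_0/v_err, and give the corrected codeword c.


S = (7, 6, 2), error at position 4, error magnitude e = 9, c = [0, 9, 4, 7, 6].

Step 1: column multipliers v_i = (∏_{j≠i}(α_i − α_j))^{−1} mod 11.
  i = 1 (α = 10): (10−7)(10−5)(10−4)(10−8) = 3·5·6·2 = 180 ≡ 4, so v_1 = 4^{−1} = 3 (mod 11).
  i = 2 (α = 7): (7−10)(7−5)(7−4)(7−8) = (−3)·2·3·(−1) = 18 ≡ 7, so v_2 = 7^{−1} = 8 (mod 11).
  i = 3 (α = 5): (5−10)(5−7)(5−4)(5−8) = (−5)·(−2)·1·(−3) = −30 ≡ 3, so v_3 = 3^{−1} = 4 (mod 11).
  i = 4 (α = 4): (4−10)(4−7)(4−5)(4−8) = (−6)·(−3)·(−1)·(−4) = 72 ≡ 6, so v_4 = 6^{−1} = 2 (mod 11).
  i = 5 (α = 8): (8−10)(8−7)(8−5)(8−4) = (−2)·1·3·4 = −24 ≡ 9, so v_5 = 9^{−1} = 5 (mod 11).
  v = [3, 8, 4, 2, 5].
Step 2: syndromes of r = [0, 9, 4, 5, 6] (all sums mod 11).
  S_0 = Σ v_i r_i = 3·0 + 8·9 + 4·4 + 2·5 + 5·6 = 128 ≡ 7.
  S_1 = Σ v_i α_i r_i = 3·10·0 + 8·7·9 + 4·5·4 + 2·4·5 + 5·8·6 = 864 ≡ 6.
  α_i^2 mod 11 = [1, 5, 3, 5, 9].
  S_2 = Σ v_i α_i^2 r_i = 3·1·0 + 8·5·9 + 4·3·4 + 2·5·5 + 5·9·6 = 728 ≡ 2.
  S = (7, 6, 2) ≠ 0, so r is not a codeword (an error is present).
Step 3: locate the error. For a single error e at position i, S_ℓ = v_i·e·α_i^ℓ, so α_err = S_1/S_0.
  S_0^{−1} = 7^{−1} = 8 (mod 11), so α_err = 6·8 = 48 ≡ 4 = α_4. Error position i = 4.
  Consistency check: S_2/S_1 = 2·2 = 4 ≡ 4 = α_err ✓ (single-error assumption holds).
Step 4: error magnitude e = S_0/v_4 = S_0·∏_{j≠4}(α_4 − α_j) = 7·6 = 42 ≡ 9 (mod 11).
Step 5: correct position 4: c_4 = r_4 − e = 5 − 9 ≡ 7 (mod 11). Hence c = [0, 9, 4, 7, 6].
  Check: interpolating c through the α_i gives m(x) = 8 + 8·x (degree < 2) with m(α_i) = c_i for every i, so c is indeed a codeword.


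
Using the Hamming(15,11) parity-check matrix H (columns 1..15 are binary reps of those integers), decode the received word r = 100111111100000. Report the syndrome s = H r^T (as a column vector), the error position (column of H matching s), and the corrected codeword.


s = (1, 0, 1, 0)^T, error position = 10, corrected codeword c = 100111111000000

Compute s = H r^T mod 2 one row at a time:
  s_1 = 1 + 1 + 1 + 0 + 0 + 0 + 0 + 0 = 3 ≡ 1 (mod 2).
  s_2 = 1 + 1 + 1 + 1 + 0 + 0 + 0 + 0 = 4 ≡ 0 (mod 2).
  s_3 = 0 + 0 + 1 + 1 + 1 + 0 + 0 + 0 = 3 ≡ 1 (mod 2).
  s_4 = 1 + 0 + 1 + 1 + 1 + 0 + 0 + 0 = 4 ≡ 0 (mod 2).
s = (1, 0, 1, 0)^T — this equals column 10 of H (binary 1010), so error is at position 10.
Correct: flip bit 10 of r = 100111111100000 to get c = 100111111000000.
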